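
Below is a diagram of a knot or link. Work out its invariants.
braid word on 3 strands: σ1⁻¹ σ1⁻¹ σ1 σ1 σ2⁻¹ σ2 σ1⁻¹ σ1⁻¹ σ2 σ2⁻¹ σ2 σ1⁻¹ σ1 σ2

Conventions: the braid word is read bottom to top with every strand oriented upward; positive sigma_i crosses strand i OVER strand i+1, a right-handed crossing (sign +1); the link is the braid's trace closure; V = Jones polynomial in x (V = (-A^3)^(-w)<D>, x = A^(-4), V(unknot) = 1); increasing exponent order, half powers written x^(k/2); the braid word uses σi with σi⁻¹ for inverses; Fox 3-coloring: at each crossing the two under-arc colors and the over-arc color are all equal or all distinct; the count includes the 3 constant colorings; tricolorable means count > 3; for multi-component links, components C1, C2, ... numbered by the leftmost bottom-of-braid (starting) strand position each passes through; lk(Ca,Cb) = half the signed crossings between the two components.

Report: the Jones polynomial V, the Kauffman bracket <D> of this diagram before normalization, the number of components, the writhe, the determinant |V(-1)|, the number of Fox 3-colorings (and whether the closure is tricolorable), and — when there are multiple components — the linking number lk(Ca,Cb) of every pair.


Jones polynomial: V(x) = x^-2 + 2 + x^2
<D> = A^-8 + 2 + A^8; writhe 0
components 3, writhe 0 (14 crossings)
linking number lk(C1,C2) = -1
lk(C1,C3): 0
lk(C2,C3) = +1
3-colorings: 3 of 3^14, det 4 — not tricolorable
note: span 4 respects span(V) <= c + mu - 1 = 16 for this 3-component diagram


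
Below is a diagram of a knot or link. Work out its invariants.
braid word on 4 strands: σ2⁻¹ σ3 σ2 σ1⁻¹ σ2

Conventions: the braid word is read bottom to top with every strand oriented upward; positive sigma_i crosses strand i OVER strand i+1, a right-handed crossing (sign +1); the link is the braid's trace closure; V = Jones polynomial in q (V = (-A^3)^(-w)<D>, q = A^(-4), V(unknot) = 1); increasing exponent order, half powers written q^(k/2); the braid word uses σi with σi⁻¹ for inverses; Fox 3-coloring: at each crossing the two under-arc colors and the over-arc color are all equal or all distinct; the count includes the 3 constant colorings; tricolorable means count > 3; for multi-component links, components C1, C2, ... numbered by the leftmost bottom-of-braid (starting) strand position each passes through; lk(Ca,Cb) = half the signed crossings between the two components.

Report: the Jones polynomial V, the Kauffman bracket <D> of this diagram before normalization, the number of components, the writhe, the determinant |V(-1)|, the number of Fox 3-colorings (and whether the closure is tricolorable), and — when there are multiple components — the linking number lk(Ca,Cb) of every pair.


V = 1
<D> = -A^3 (w = +1)
1 component over 5 crossings, w = +1
3 Fox colorings among 3^5, |V(-1)| = 1: not tricolorable
why: w = +1 shifts under R1 moves; the (-A^3)^(-1) factor cancels that in V


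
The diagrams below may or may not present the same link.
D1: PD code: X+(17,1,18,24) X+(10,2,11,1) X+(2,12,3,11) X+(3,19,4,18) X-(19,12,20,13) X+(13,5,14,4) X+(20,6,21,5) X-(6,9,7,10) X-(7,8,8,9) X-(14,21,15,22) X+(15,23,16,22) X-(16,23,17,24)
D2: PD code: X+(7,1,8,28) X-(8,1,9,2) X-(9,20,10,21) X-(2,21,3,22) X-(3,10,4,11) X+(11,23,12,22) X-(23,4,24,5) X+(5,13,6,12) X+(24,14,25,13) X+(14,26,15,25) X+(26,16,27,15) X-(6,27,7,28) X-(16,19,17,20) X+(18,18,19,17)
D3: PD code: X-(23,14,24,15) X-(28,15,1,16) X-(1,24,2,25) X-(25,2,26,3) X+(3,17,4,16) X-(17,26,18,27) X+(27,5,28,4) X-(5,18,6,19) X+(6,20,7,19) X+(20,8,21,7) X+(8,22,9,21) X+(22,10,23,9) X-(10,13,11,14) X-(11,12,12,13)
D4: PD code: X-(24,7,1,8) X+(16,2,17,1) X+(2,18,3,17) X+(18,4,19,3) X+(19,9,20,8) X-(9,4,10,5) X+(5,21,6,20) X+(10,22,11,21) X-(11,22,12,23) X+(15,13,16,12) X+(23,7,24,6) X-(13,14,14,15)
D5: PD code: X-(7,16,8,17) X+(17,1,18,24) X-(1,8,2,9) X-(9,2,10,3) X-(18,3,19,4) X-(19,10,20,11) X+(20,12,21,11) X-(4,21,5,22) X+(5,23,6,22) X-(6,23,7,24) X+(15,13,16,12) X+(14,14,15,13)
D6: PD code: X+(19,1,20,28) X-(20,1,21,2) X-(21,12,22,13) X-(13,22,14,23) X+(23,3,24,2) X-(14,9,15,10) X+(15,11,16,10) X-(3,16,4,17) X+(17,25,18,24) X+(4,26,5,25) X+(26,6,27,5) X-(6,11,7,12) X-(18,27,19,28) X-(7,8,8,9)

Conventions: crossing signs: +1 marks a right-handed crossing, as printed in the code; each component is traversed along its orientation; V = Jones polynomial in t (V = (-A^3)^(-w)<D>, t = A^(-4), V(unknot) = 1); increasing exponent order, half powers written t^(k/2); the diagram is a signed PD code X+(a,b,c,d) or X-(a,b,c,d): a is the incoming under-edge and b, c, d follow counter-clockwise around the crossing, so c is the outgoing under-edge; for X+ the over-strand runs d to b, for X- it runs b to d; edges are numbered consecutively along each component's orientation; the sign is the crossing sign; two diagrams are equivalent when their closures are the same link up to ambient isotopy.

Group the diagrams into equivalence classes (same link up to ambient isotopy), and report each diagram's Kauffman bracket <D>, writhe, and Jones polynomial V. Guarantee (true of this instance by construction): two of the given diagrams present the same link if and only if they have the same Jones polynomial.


classes: {D1, D4} | {D2, D3, D6} | {D5}
V(D1) = t - t^2 + 2t^3 - t^4 + t^5 - t^6  [12 crossings, <D> = -A^-18 + A^-14 - A^-10 + 2A^-6 - A^-2 + A^2, w = +2]
V(D2) = -t^-3 + 2t^-2 - 2t^-1 + 3 - 2t + 2t^2 - t^3  (w 0, c 14, <D> = -A^-12 + 2A^-8 - 2A^-4 + 3 - 2A^4 + 2A^8 - A^12)
D3 (bracket -A^-18 + 2A^-14 - 2A^-10 + 3A^-6 - 2A^-2 + 2A^2 - A^6; 14 crossings at w = -2): V = -t^-3 + 2t^-2 - 2t^-1 + 3 - 2t + 2t^2 - t^3
D4 (bracket -A^-12 + A^-8 - A^-4 + 2 - A^4 + A^8; 12 crossings at w = +4): V = t - t^2 + 2t^3 - t^4 + t^5 - t^6
V(D5) = -t^-6 + t^-5 - t^-4 + 2t^-3 - t^-2 + t^-1  (w -2, c 12, <D> = A^-2 - A^2 + 2A^6 - A^10 + A^14 - A^18)
D6 (bracket -A^-18 + 2A^-14 - 2A^-10 + 3A^-6 - 2A^-2 + 2A^2 - A^6; 14 crossings at w = -2): V = -t^-3 + 2t^-2 - 2t^-1 + 3 - 2t + 2t^2 - t^3
note: 3 values of V(t) split the 6 diagrams


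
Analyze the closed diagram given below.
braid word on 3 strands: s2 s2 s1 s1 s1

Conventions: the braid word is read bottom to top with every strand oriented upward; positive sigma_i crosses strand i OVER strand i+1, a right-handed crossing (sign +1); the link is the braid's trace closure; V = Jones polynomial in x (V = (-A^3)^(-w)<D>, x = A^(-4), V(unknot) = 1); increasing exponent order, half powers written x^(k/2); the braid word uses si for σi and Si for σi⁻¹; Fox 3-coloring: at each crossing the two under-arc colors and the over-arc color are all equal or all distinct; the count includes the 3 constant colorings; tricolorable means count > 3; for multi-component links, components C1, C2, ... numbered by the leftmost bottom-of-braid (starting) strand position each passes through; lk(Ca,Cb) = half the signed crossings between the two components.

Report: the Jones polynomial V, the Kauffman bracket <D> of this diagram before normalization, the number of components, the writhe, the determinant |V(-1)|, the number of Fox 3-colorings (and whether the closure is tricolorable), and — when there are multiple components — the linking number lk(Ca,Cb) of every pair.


Jones polynomial: V(x) = -x^(3/2) - 2x^(7/2) + x^(9/2) - x^(11/2) + x^(13/2)
<D> = -A^-11 + A^-7 - A^-3 + 2A + A^9; writhe +5
components 2, writhe +5 (5 crossings)
linking number lk(C1,C2) = +1
3-colorings: 9 of 3^5, det 6 — tricolorable
note: det 6 = |V(-1)|; divisible by 3, so tricolorable


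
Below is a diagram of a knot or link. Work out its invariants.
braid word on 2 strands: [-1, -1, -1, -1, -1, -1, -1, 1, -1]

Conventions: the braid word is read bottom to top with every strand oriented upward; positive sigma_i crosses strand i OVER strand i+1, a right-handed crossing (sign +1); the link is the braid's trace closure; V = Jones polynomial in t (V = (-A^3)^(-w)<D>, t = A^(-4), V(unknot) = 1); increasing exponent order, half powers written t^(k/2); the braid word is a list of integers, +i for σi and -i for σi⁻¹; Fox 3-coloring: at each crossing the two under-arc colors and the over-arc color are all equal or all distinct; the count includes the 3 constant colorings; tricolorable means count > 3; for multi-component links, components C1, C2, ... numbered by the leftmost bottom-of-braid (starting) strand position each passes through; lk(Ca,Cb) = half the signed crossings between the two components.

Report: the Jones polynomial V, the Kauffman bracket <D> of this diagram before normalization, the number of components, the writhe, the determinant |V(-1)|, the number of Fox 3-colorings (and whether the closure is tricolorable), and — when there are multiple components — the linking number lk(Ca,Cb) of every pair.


Jones polynomial: V(t) = -t^-10 + t^-9 - t^-8 + t^-7 - t^-6 + t^-5 + t^-3
<D> = -A^-9 - A^-1 + A^3 - A^7 + A^11 - A^15 + A^19; writhe -7
components 1, writhe -7 (9 crossings)
3-colorings: 3 of 3^9, det 7 — not tricolorable
note: V spans 7 powers of t: at least 7 crossings in any diagram


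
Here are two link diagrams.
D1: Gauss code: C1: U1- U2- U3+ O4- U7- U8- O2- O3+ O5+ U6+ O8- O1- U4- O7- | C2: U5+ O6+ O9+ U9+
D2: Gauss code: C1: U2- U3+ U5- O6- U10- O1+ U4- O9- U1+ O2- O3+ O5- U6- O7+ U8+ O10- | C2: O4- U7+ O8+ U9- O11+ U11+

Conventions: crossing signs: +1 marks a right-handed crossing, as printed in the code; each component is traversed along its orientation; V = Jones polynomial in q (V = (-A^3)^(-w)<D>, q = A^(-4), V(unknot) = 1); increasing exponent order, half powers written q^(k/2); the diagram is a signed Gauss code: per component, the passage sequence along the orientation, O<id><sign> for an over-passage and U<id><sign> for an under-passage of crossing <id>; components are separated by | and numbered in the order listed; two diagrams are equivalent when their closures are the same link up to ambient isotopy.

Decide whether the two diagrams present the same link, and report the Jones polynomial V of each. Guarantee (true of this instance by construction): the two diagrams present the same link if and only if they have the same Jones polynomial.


same link: no
V(D1) = q^(-7/2) - q^(-5/2) + q^(-3/2) - 2q^(-1/2) - q^(3/2)  [9 crossings, <D> = A^-9 + 2A^-1 - A^3 + A^7 - A^11, w = -1]
V(D2) = q^(-11/2) - 2q^(-9/2) + 4q^(-7/2) - 6q^(-5/2) + 5q^(-3/2) - 6q^(-1/2) + 4q^(1/2) - 3q^(3/2) + q^(5/2)  (w -1, c 11, <D> = -A^-13 + 3A^-9 - 4A^-5 + 6A^-1 - 5A^3 + 6A^7 - 4A^11 + 2A^15 - A^19)
note: 2 classes among 2 diagrams; unequal V(q) rules out equality


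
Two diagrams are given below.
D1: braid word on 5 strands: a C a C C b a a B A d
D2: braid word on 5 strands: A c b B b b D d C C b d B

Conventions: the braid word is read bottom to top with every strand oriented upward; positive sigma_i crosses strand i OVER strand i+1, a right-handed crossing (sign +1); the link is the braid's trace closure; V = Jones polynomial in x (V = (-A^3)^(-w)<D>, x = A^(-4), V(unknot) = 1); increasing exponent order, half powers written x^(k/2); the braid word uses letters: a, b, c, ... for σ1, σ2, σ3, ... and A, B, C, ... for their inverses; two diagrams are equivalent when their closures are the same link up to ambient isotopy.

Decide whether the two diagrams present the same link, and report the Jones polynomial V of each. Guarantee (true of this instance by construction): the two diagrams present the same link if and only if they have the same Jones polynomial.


equivalent: no
V(D1) = x^(-7/2) - x^(-5/2) + x^(-3/2) - 2x^(-1/2) - x^(3/2)  (w +1, c 11, <D> = A^-3 + 2A^5 - A^9 + A^13 - A^17)
V(D2) = -x^(1/2) - x^(5/2)  (w +1, c 13, <D> = A^-7 + A)
why: 2 classes among 2 diagrams; unequal V(x) rules out equality


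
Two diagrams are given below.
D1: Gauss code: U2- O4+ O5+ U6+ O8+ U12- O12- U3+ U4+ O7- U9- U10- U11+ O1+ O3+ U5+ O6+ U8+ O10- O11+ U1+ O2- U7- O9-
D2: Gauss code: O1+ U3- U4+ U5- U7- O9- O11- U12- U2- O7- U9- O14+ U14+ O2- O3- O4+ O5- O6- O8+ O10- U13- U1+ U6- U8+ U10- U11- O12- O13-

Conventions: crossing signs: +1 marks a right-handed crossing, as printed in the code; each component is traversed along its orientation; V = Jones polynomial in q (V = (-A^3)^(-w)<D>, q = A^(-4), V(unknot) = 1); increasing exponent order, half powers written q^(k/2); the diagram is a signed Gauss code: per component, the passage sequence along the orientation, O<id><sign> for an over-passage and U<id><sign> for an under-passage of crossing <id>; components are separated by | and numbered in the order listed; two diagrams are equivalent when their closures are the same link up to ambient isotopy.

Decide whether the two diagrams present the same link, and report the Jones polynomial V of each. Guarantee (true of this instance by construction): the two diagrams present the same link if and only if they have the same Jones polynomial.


equivalent: no
V(D1) = -q^-2 + 2q^-1 - 2 + 4q - 4q^2 + 4q^3 - 3q^4 + 2q^5 - q^6  (w +2, c 12, <D> = -A^-18 + 2A^-14 - 3A^-10 + 4A^-6 - 4A^-2 + 4A^2 - 2A^6 + 2A^10 - A^14)
D2 (bracket A^-10 + A^-2 - A^2 + A^6 - A^10; 14 crossings at w = -6): V = -q^-7 + q^-6 - q^-5 + q^-4 + q^-2
why: 2 values of V(q) split the 2 diagrams


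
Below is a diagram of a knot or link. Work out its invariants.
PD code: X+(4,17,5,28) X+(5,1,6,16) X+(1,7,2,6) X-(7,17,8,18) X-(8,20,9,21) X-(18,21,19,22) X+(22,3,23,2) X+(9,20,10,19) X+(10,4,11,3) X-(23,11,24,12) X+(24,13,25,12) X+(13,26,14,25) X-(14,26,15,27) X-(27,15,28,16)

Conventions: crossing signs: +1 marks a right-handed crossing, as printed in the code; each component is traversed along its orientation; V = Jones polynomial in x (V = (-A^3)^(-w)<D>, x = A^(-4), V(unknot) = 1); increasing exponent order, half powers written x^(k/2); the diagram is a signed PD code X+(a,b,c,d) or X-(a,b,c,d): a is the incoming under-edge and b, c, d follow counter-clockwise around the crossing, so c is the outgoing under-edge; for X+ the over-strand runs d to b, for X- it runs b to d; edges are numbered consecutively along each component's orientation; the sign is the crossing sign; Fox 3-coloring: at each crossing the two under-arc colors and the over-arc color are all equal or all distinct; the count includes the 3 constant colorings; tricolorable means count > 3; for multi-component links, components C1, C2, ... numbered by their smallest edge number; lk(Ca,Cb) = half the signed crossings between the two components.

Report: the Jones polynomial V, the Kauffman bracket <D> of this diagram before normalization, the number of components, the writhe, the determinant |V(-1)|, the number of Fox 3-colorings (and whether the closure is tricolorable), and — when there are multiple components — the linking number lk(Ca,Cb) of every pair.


V = -2x^(1/2) + x^(3/2) - 2x^(5/2) + x^(7/2) - x^(9/2) + x^(11/2)
<D> = A^-16 - A^-12 + A^-8 - 2A^-4 + 1 - 2A^4 (w = +2)
2 components over 14 crossings, w = +2
lk(C1,C2): 0
3 Fox colorings among 3^14, |V(-1)| = 8: not tricolorable
why: |V(-1)| = 8: so not tricolorable, since 3 does not divide 8


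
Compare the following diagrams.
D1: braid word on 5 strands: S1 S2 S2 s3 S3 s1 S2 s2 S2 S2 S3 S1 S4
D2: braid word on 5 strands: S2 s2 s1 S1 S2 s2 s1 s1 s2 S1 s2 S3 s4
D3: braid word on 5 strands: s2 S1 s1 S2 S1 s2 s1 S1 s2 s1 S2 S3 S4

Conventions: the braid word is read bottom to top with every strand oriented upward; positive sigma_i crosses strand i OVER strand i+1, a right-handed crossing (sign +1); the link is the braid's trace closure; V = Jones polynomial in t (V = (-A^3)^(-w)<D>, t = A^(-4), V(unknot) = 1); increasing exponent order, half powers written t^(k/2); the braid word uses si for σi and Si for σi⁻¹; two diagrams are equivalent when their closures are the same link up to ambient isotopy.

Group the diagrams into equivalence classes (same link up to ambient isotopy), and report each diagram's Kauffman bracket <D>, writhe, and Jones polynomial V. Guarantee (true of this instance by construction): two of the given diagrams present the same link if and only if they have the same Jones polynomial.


classes: {D1} | {D2} | {D3}
V(D1) = -t^(-15/2) + 2t^(-13/2) - 2t^(-11/2) + 2t^(-9/2) - 3t^(-7/2) + t^(-5/2) - t^(-3/2)  [13 crossings, <D> = A^-15 - A^-11 + 3A^-7 - 2A^-3 + 2A - 2A^5 + A^9, w = -7]
V(D2) = -t^(1/2) + t^(3/2) - t^(5/2) - t^(9/2)  (w +3, c 13, <D> = A^-9 + A^-1 - A^3 + A^7)
D3 (bracket A^-13 + A^-5; 13 crossings at w = -1): V = -t^(1/2) - t^(5/2)
note: V(t) takes 3 values over 3 diagrams, fixing the grouping


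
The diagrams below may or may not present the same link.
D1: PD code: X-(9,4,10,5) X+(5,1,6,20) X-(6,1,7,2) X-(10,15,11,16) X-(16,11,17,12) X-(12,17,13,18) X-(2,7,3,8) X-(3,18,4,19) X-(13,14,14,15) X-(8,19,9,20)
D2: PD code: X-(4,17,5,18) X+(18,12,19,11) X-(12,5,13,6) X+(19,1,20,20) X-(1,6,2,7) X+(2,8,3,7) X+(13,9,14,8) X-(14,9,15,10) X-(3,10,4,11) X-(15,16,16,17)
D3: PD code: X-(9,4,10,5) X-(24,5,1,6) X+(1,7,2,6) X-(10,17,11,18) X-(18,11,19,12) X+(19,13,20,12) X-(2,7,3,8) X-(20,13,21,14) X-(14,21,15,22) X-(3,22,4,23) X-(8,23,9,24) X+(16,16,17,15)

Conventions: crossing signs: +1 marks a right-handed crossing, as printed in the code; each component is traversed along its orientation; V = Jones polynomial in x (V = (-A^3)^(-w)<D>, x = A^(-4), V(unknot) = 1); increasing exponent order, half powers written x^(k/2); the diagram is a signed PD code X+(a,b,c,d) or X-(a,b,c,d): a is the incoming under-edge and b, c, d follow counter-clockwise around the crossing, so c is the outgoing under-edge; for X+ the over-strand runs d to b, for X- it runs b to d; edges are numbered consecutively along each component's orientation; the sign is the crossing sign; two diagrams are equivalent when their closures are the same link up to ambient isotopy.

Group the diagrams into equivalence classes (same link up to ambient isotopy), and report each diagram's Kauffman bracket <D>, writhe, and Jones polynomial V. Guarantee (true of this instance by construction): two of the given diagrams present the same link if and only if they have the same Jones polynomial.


grouping into links: {D1, D3} | {D2}
V(D1) = x^-8 - 2x^-7 + x^-6 - 2x^-5 + 2x^-4 + x^-2  (w -8, c 10, <D> = A^-16 + 2A^-8 - 2A^-4 + 1 - 2A^4 + A^8)
V(D2) = 1  (w -2, c 10, <D> = A^-6)
D3 (bracket A^-10 + 2A^-2 - 2A^2 + A^6 - 2A^10 + A^14; 12 crossings at w = -6): V = x^-8 - 2x^-7 + x^-6 - 2x^-5 + 2x^-4 + x^-2
why: 2 classes among 3 diagrams; unequal V(x) rules out equality


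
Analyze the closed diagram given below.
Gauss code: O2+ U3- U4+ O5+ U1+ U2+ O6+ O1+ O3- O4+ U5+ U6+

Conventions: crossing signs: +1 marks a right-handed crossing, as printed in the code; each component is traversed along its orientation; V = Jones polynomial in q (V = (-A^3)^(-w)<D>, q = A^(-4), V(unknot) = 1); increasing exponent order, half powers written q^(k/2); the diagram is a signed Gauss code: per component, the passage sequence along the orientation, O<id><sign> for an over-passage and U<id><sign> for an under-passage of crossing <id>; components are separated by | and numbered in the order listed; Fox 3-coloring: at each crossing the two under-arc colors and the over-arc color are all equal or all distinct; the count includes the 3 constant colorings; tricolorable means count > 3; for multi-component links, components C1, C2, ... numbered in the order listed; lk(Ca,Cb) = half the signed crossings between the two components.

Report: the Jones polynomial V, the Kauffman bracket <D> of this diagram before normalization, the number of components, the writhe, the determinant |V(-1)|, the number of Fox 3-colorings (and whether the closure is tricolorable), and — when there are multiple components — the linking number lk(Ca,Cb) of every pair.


V = q + q^3 - q^4
<D> = -A^-4 + 1 + A^8 (w = +4)
1 component over 6 crossings, w = +4
9 Fox colorings among 3^6, |V(-1)| = 3: tricolorable
why: w = +4 (over 6 crossings) is diagram-only; (-A^3)^(-4) removes it from V


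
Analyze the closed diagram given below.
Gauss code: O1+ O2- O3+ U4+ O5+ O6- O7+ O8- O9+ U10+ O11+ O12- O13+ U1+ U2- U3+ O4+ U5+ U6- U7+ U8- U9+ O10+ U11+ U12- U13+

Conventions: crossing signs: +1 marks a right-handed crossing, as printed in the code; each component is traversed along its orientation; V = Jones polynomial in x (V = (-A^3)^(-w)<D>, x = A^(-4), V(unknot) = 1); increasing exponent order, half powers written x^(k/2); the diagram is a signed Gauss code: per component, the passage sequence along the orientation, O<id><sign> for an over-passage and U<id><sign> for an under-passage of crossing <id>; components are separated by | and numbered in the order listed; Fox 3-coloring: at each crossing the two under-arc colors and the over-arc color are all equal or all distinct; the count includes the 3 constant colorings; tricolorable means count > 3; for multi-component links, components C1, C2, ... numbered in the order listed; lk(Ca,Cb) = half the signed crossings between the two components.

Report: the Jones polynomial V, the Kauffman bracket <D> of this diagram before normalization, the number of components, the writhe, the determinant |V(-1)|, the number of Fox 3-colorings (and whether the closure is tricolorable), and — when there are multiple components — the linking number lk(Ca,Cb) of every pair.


V = x^2 + x^4 - x^5 + x^6 - x^7
<D> = A^-13 - A^-9 + A^-5 - A^-1 - A^7 (w = +5)
1 component over 13 crossings, w = +5
3 Fox colorings among 3^13, |V(-1)| = 5: not tricolorable
why: det 5 = |V(-1)|; not divisible by 3, so not tricolorable


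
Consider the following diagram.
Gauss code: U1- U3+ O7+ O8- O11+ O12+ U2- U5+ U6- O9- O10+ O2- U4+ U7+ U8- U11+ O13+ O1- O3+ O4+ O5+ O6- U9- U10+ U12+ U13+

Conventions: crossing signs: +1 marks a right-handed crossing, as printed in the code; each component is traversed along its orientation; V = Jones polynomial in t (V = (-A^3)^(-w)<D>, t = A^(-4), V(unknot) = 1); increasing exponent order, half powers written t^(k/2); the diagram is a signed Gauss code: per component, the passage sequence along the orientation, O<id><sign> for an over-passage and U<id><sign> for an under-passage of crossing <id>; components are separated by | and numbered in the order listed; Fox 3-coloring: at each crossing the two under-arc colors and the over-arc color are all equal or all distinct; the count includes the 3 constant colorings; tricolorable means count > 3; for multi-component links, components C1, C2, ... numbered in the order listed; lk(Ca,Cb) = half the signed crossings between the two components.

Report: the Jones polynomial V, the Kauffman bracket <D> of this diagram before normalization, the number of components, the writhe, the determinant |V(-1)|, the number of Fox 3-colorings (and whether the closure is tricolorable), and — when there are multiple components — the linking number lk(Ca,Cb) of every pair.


V = t + t^3 - t^4
<D> = A^-7 - A^-3 - A^5 (w = +3)
1 component over 13 crossings, w = +3
9 Fox colorings among 3^13, |V(-1)| = 3: tricolorable
why: the span of V is 3, forcing >= 3 crossings in any diagram


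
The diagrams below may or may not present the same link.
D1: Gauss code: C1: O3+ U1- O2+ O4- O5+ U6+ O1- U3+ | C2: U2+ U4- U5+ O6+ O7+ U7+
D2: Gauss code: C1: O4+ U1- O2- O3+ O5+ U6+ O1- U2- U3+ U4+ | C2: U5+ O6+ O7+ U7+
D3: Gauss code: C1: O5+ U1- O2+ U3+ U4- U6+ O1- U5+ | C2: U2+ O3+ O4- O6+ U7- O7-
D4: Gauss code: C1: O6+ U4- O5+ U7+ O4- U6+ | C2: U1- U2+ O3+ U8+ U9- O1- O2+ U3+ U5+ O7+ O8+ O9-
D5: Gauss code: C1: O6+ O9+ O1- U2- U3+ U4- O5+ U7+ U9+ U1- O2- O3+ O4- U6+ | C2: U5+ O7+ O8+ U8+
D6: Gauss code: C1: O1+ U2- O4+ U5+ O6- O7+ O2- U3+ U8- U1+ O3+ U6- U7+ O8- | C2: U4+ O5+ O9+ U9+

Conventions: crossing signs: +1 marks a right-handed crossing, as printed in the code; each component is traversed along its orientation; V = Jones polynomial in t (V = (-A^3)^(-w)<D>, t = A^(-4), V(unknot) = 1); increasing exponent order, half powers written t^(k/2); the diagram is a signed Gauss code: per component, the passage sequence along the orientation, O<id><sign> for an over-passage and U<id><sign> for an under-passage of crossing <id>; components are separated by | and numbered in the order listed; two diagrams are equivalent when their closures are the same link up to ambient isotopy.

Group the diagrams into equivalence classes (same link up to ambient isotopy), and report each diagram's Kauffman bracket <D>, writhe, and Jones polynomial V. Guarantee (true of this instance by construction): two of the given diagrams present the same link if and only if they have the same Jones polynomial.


equivalence classes: {D1, D2, D3, D4, D5, D6}
D1 (bracket A^-1 + A^7; 7 crossings at w = +3): V = -t^(1/2) - t^(5/2)
D2 (bracket A^-1 + A^7; 7 crossings at w = +3): V = -t^(1/2) - t^(5/2)
D3 (bracket A^-7 + A; 7 crossings at w = +1): V = -t^(1/2) - t^(5/2)
V(D4) = -t^(1/2) - t^(5/2)  [9 crossings, <D> = A^-1 + A^7, w = +3]
D5 (bracket A^-1 + A^7; 9 crossings at w = +3): V = -t^(1/2) - t^(5/2)
V(D6) = -t^(1/2) - t^(5/2)  [9 crossings, <D> = A^-1 + A^7, w = +3]
key observation: one V(t) for all 6 diagrams — one class (guaranteed)


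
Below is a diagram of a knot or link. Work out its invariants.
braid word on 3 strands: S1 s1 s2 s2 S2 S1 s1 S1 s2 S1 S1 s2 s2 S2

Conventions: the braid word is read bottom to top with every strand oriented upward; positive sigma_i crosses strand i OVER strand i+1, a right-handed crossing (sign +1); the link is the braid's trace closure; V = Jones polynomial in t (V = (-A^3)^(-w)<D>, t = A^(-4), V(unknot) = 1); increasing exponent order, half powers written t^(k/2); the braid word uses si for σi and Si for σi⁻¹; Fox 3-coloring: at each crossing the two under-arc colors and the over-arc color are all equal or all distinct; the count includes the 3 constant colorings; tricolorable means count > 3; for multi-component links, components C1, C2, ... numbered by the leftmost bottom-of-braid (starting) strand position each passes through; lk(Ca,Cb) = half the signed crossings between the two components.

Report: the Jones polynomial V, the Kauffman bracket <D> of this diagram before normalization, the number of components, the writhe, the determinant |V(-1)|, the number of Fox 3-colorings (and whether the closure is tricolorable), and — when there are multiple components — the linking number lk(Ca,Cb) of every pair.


V(t) = -t^-3 + 2t^-2 - 2t^-1 + 3 - 2t + 2t^2 - t^3
bracket: -A^-12 + 2A^-8 - 2A^-4 + 3 - 2A^4 + 2A^8 - A^12, w = 0
1 component, writhe 0, over 14 crossings
det 13, colorings 3 of 3^14 — not tricolorable
observation: V spans 6 powers of t: at least 6 crossings in any diagram


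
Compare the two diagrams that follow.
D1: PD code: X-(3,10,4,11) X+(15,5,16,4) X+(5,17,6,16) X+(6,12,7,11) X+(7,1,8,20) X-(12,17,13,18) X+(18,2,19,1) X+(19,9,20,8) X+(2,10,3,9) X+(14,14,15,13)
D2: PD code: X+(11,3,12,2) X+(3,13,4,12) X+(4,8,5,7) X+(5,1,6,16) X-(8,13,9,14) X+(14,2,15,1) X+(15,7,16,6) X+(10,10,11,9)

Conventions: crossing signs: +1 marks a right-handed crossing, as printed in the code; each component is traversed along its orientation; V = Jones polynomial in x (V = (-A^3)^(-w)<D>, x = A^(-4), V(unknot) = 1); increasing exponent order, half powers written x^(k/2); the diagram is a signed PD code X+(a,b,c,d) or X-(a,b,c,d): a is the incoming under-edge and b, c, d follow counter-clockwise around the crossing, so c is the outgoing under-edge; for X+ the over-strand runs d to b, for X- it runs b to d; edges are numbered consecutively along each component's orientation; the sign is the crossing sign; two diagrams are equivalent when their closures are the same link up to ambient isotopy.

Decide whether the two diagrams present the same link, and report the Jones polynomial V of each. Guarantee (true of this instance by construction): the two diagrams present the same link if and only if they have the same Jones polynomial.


equivalent: yes
D1 (bracket -A^-6 + A^-2 - A^2 + 2A^6 - A^10 + A^14; 10 crossings at w = +6): V = x - x^2 + 2x^3 - x^4 + x^5 - x^6
D2 (bracket -A^-6 + A^-2 - A^2 + 2A^6 - A^10 + A^14; 8 crossings at w = +6): V = x - x^2 + 2x^3 - x^4 + x^5 - x^6
key observation: one V(x) for all 2 diagrams — one class (guaranteed)


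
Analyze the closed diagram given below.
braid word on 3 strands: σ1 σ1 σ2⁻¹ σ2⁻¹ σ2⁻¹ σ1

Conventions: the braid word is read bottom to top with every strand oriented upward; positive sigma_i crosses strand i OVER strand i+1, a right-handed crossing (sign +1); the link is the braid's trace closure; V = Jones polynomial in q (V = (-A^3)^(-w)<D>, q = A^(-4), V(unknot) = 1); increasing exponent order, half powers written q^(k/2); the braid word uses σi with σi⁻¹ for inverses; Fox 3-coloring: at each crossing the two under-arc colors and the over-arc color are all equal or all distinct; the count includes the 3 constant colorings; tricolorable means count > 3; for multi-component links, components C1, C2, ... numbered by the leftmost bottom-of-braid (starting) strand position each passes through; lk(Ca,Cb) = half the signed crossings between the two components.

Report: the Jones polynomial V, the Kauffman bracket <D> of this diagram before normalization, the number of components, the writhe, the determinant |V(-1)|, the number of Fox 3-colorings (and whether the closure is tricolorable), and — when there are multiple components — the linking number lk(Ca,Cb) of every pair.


V(q) = -q^-3 + q^-2 - q^-1 + 3 - q + q^2 - q^3
bracket: -A^-12 + A^-8 - A^-4 + 3 - A^4 + A^8 - A^12, w = 0
1 component, writhe 0, over 6 crossings
det 9, colorings 27 of 3^6 — tricolorable
observation: V is palindromic (span 6, det 9): q -> 1/q fixes it; necessary, not sufficient, for amphichirality


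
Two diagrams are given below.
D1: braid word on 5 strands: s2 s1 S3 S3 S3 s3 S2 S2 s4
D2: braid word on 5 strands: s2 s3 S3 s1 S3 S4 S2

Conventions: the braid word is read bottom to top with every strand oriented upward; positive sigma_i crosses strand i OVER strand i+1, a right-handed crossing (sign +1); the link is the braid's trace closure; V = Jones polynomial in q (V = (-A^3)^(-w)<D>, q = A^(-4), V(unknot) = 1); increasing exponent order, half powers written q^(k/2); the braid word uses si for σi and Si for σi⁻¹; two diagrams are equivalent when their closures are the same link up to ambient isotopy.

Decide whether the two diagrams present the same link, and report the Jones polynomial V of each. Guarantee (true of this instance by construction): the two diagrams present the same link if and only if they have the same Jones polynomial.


same link: no
V(D1) = -q^(-5/2) - q^(-1/2)  [9 crossings, <D> = A^-1 + A^7, w = -1]
D2 (bracket A^-5 + A^-1; 7 crossings at w = -1): V = -q^(-1/2) - q^(1/2)
note: comparing 2 Jones polynomials yields 2 groups


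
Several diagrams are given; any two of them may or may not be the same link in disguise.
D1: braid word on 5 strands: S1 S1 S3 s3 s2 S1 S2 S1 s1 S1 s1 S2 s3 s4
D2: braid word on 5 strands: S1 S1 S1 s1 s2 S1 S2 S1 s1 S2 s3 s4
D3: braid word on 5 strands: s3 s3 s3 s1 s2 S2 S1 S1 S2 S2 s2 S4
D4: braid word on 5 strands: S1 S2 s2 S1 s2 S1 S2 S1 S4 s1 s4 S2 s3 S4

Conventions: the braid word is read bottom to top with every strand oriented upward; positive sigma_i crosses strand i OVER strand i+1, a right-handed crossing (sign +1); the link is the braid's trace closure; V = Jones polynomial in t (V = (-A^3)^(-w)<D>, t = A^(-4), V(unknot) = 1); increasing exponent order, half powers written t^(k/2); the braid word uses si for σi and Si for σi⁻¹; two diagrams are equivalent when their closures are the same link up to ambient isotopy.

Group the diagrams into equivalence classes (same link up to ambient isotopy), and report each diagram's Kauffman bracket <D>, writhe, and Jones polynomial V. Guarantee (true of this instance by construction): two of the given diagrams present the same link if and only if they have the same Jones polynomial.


grouping into links: {D1, D2, D4} | {D3}
V(D1) = -t^-6 + t^-5 - t^-4 + 2t^-3 - t^-2 + t^-1  (w -2, c 14, <D> = A^-2 - A^2 + 2A^6 - A^10 + A^14 - A^18)
D2 (bracket A^-2 - A^2 + 2A^6 - A^10 + A^14 - A^18; 12 crossings at w = -2): V = -t^-6 + t^-5 - t^-4 + 2t^-3 - t^-2 + t^-1
V(D3) = t + t^3 - t^4  [12 crossings, <D> = -A^-16 + A^-12 + A^-4, w = 0]
D4 (bracket A^-8 - A^-4 + 2 - A^4 + A^8 - A^12; 14 crossings at w = -4): V = -t^-6 + t^-5 - t^-4 + 2t^-3 - t^-2 + t^-1
key observation: 2 values of V(t) split the 4 diagrams


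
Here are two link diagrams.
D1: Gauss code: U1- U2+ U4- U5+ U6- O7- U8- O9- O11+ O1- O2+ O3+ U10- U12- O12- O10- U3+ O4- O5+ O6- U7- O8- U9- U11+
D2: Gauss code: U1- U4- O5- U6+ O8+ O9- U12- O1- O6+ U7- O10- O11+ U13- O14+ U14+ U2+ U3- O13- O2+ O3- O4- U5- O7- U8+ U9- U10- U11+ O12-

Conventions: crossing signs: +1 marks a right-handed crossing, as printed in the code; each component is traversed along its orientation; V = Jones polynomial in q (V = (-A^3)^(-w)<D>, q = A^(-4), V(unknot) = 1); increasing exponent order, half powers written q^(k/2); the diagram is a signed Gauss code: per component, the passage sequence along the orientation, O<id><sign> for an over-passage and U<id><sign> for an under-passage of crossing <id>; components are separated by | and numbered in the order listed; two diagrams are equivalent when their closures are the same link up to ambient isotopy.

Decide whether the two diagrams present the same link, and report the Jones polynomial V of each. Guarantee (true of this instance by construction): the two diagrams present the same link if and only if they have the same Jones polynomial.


equivalent: no
V(D1) = -q^-4 + q^-3 + q^-1  (w -4, c 12, <D> = A^-8 + 1 - A^4)
V(D2) = -q^-6 + q^-5 - q^-4 + 2q^-3 - q^-2 + q^-1  (w -4, c 14, <D> = A^-8 - A^-4 + 2 - A^4 + A^8 - A^12)
why: 2 classes among 2 diagrams; unequal V(q) rules out equality


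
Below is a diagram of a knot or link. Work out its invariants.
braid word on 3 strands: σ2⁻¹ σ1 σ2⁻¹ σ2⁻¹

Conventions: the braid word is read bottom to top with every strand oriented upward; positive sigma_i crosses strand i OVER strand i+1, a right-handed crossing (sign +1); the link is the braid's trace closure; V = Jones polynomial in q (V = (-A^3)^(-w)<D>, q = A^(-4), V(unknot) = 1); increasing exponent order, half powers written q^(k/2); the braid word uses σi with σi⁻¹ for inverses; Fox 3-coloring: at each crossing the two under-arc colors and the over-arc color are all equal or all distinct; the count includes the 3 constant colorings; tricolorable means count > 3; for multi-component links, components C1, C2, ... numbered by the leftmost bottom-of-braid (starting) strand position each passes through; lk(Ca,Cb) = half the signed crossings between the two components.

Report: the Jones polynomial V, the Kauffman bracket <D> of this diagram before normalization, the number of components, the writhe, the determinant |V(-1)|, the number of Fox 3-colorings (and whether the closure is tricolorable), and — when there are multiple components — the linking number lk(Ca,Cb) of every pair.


V = -q^-4 + q^-3 + q^-1
<D> = A^-2 + A^6 - A^10 (w = -2)
1 component over 4 crossings, w = -2
9 Fox colorings among 3^4, |V(-1)| = 3: tricolorable
why: the span of V is 3, forcing >= 3 crossings in any diagram


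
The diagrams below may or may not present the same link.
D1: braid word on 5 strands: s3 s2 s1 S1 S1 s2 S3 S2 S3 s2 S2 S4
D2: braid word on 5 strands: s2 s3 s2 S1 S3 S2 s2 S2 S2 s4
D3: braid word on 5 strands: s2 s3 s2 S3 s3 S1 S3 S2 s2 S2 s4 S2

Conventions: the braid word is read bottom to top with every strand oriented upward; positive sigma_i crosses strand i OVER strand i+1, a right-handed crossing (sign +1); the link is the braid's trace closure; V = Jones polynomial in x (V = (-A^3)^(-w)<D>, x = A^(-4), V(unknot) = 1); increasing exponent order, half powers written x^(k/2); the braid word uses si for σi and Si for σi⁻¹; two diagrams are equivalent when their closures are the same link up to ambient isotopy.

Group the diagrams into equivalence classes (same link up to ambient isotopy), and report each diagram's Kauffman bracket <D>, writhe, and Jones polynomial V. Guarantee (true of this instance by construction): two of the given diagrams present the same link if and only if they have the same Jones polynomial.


equivalence classes: {D1, D2, D3}
D1 (bracket A^-6; 12 crossings at w = -2): V = 1
V(D2) = 1  [10 crossings, <D> = 1, w = 0]
V(D3) = 1  (w 0, c 12, <D> = 1)
observation: one V(x) for all 3 diagrams — one class (guaranteed)


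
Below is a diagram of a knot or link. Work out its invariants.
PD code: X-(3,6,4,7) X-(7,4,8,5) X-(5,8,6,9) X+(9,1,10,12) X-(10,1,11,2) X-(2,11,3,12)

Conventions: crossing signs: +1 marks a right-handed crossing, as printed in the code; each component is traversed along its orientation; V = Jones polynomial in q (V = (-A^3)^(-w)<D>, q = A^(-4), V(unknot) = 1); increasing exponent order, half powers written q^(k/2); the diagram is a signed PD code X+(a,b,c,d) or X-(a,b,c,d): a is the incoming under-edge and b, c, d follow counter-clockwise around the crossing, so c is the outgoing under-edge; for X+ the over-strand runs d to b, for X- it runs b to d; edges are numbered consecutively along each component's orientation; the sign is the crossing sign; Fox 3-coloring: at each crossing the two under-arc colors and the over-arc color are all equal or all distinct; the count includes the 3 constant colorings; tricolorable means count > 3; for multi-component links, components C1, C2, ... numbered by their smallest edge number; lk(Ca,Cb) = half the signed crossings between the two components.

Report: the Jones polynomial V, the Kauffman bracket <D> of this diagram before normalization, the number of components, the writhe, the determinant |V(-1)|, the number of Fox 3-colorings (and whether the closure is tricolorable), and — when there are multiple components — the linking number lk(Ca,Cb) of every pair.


Jones polynomial: V(q) = -q^-4 + q^-3 + q^-1
<D> = A^-8 + 1 - A^4; writhe -4
components 1, writhe -4 (6 crossings)
3-colorings: 9 of 3^6, det 3 — tricolorable
note: det 3 = |V(-1)|; divisible by 3, so tricolorable


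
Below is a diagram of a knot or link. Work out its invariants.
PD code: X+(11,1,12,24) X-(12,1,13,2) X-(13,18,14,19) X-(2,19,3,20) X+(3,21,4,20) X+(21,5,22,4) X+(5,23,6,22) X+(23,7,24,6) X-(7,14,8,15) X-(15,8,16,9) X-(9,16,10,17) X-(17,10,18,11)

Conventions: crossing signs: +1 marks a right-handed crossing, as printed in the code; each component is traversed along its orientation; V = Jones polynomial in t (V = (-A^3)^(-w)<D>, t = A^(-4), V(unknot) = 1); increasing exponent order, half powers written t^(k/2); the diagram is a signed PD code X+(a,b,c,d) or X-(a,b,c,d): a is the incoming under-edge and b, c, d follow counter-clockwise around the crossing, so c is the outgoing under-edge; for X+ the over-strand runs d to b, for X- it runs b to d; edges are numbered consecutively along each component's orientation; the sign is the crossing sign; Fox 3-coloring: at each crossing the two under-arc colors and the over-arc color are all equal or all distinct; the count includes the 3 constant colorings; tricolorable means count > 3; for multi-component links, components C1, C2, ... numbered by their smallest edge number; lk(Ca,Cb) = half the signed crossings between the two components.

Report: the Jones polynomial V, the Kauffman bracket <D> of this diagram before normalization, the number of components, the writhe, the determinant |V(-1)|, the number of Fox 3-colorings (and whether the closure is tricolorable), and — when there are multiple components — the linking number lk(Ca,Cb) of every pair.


Jones polynomial: V(t) = -t^-6 + t^-5 - 2t^-4 + 3t^-3 - 2t^-2 + 3t^-1 - 1 + t - t^2
<D> = -A^-14 + A^-10 - A^-6 + 3A^-2 - 2A^2 + 3A^6 - 2A^10 + A^14 - A^18; writhe -2
components 1, writhe -2 (12 crossings)
3-colorings: 9 of 3^12, det 15 — tricolorable
note: det 15 = |V(-1)|; divisible by 3, so tricolorable


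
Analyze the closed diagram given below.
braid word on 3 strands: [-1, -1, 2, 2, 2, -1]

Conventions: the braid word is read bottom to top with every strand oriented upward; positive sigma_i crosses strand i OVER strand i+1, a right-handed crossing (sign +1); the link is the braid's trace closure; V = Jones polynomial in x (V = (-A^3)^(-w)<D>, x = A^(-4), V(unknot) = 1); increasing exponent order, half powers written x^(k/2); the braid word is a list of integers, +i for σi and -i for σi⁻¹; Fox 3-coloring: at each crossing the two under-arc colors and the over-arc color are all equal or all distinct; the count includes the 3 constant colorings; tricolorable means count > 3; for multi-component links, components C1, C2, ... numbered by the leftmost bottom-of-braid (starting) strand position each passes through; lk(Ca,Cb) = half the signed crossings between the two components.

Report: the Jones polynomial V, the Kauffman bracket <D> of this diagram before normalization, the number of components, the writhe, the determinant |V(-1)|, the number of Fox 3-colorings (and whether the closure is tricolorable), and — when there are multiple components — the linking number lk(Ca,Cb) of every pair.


Jones polynomial: V(x) = -x^-3 + x^-2 - x^-1 + 3 - x + x^2 - x^3
<D> = -A^-12 + A^-8 - A^-4 + 3 - A^4 + A^8 - A^12; writhe 0
components 1, writhe 0 (6 crossings)
3-colorings: 27 of 3^6, det 9 — tricolorable
note: w = 0 shifts under R1 moves; the (-A^3)^(0) factor cancels that in V
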